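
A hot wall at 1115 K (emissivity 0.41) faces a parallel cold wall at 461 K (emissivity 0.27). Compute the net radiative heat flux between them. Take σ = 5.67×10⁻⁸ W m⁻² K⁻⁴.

q ≈ 16500 W/m²

For two large parallel gray plates, q = σ(T₁⁴ − T₂⁴) / (1/ε₁ + 1/ε₂ − 1).
1/ε₁ + 1/ε₂ − 1 = 1/0.41 + 1/0.27 − 1 = 5.143.
T₁⁴ − T₂⁴ = 1.55×10^12 − 4.52×10^10 = 1.50×10^12 K⁴.
q = 5.67×10⁻⁸ × 1.50×10^12 / 5.143 = 16500 W/m².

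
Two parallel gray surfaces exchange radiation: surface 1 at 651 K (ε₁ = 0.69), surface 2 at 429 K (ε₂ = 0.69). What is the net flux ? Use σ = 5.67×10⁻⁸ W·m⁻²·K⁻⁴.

For two large parallel gray plates, q = σ(T₁⁴ − T₂⁴) / (1/ε₁ + 1/ε₂ − 1).
1/ε₁ + 1/ε₂ − 1 = 1/0.69 + 1/0.69 − 1 = 1.899.
T₁⁴ − T₂⁴ = 1.80×10^11 − 3.39×10^10 = 1.46×10^11 K⁴.
q = 5.67×10⁻⁸ × 1.46×10^11 / 1.899 = 4350 W/m².

q ≈ 4350 W/m²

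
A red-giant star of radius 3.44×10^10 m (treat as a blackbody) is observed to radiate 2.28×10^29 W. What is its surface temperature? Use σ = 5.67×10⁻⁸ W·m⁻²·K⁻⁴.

T ≈ 4060 K

A = 4πr² = 4π × (3.44×10^10)² = 1.49×10^22 m².
From P = σAT⁴, T = (P / σA)^(1/4) = (2.28×10^29 / (5.67×10⁻⁸ × 1.49×10^22))^(1/4).
T = (2.70×10^14)^(1/4) = 4060 K.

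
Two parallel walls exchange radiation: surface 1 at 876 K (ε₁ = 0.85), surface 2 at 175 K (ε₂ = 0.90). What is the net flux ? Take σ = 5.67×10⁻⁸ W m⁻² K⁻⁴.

For two large parallel gray plates, q = σ(T₁⁴ − T₂⁴) / (1/ε₁ + 1/ε₂ − 1).
1/ε₁ + 1/ε₂ − 1 = 1/0.85 + 1/0.90 − 1 = 1.288.
T₁⁴ − T₂⁴ = 5.89×10^11 − 9.38×10^8 = 5.88×10^11 K⁴.
q = 5.67×10⁻⁸ × 5.88×10^11 / 1.288 = 25900 W/m².

q ≈ 25900 W/m²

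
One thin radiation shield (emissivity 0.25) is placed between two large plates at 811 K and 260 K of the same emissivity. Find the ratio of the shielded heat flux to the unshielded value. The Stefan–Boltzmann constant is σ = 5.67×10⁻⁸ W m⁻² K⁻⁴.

ratio ≈ 0.500

With N identical shields there are N+1 = 2 gaps in series, each with the same radiative resistance, so the flux falls to 1/(N+1) of its unshielded value.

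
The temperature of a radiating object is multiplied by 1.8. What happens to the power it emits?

P ∝ T⁴, so the power scales as (1.8)⁴ = 10.5.

factor ≈ 10.5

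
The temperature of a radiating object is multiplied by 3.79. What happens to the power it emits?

P ∝ T⁴, so the power scales as (3.79)⁴ = 206.

factor ≈ 206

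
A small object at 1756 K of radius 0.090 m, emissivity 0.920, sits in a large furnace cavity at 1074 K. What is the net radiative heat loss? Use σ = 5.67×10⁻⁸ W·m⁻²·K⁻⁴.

Q ≈ 43400 W

A = 4πr² = 4π × (0.090)² = 0.102 m².
Q = εσA(T⁴ − T_s⁴). T⁴ − T_s⁴ = (1756)⁴ − (1074)⁴ = 9.51×10^12 − 1.33×10^12 = 8.18×10^12 K⁴.
Q = 0.920 × 5.67×10⁻⁸ × 0.102 × 8.18×10^12 = 43400 W.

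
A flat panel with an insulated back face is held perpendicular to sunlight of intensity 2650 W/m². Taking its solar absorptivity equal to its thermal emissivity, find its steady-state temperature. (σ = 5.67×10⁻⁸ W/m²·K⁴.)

T ≈ 465 K

Absorbed flux αS = emitted flux εσT⁴ (one radiating face); with α = ε, T = (S/σ)^(1/4).
T = (2650 / 5.67×10⁻⁸)^(1/4) = (4.67×10^10)^(1/4).
T = 465 K.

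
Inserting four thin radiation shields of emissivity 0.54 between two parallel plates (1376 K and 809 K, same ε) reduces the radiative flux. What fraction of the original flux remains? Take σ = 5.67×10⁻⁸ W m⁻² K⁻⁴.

With N identical shields there are N+1 = 5 gaps in series, each with the same radiative resistance, so the flux falls to 1/(N+1) of its unshielded value.

ratio ≈ 0.200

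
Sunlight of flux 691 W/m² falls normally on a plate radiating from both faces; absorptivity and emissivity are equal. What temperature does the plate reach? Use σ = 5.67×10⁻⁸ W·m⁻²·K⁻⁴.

Absorbed flux αS = emitted flux 2εσT⁴ per unit area; with α = ε this gives T = (S/2σ)^(1/4).
T = (691 / (2 × 5.67×10⁻⁸))^(1/4) = (6.09×10^9)^(1/4).
T = 279 K.

T ≈ 279 K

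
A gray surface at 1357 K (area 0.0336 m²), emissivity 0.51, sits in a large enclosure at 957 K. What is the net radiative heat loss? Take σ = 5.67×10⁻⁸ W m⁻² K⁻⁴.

Q = εσA(T⁴ − T_s⁴). T⁴ − T_s⁴ = (1357)⁴ − (957)⁴ = 3.39×10^12 − 8.39×10^11 = 2.55×10^12 K⁴.
Q = 0.51 × 5.67×10⁻⁸ × 0.0336 × 2.55×10^12 = 2480 W.

Q ≈ 2480 W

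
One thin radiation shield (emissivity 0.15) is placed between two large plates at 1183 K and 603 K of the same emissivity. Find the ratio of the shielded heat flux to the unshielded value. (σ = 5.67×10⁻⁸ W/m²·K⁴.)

With N identical shields there are N+1 = 2 gaps in series, each with the same radiative resistance, so the flux falls to 1/(N+1) of its unshielded value.

ratio ≈ 0.500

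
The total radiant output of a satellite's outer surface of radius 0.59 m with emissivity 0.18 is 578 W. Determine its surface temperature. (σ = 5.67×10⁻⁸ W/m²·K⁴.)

A = 4πr² = 4π × (0.59)² = 4.37 m².
From P = εσAT⁴, T = (P / εσA)^(1/4) = (578 / (0.18 × 5.67×10⁻⁸ × 4.37))^(1/4).
T = (1.29×10^10)^(1/4) = 337 K.

T ≈ 337 K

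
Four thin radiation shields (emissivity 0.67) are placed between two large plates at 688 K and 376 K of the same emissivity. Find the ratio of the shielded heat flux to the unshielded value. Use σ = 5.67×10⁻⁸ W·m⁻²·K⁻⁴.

With N identical shields there are N+1 = 5 gaps in series, each with the same radiative resistance, so the flux falls to 1/(N+1) of its unshielded value.

ratio ≈ 0.200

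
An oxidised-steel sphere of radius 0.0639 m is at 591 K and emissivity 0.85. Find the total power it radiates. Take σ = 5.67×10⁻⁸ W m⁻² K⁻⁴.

P ≈ 302 W

A = 4πr² = 4π × (0.0639)² = 0.0513 m².
P = εσAT⁴ = 0.85 × 5.67×10⁻⁸ × 0.0513 × (591)⁴ = 0.85 × 5.67×10⁻⁸ × 0.0513 × 1.22×10^11.
P = 302 W.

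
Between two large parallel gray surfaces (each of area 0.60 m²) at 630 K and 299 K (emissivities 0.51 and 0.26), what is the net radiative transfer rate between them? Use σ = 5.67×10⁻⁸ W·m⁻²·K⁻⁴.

Q ≈ 1060 W

For two large parallel gray plates, q = σ(T₁⁴ − T₂⁴) / (1/ε₁ + 1/ε₂ − 1).
1/ε₁ + 1/ε₂ − 1 = 1/0.51 + 1/0.26 − 1 = 4.807.
T₁⁴ − T₂⁴ = 1.58×10^11 − 7.99×10^9 = 1.50×10^11 K⁴.
q = 5.67×10⁻⁸ × 1.50×10^11 / 4.807 = 1760 W/m².
Q = q·A = 1760 × 0.60 = 1060 W.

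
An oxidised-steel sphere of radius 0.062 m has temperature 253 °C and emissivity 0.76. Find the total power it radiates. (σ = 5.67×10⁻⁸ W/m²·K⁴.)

A = 4πr² = 4π × (0.062)² = 0.0483 m².
253 °C = 526 K.
P = εσAT⁴ = 0.76 × 5.67×10⁻⁸ × 0.0483 × (526)⁴ = 0.76 × 5.67×10⁻⁸ × 0.0483 × 7.65×10^10.
P = 159 W.

P ≈ 159 W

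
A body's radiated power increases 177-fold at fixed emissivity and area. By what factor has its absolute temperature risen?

P ∝ T⁴ ⇒ T ∝ P^(1/4), so T scales by (177)^(1/4) = 3.65.

factor ≈ 3.65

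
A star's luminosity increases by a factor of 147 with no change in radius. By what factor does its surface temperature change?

factor ≈ 3.48

P ∝ T⁴ ⇒ T ∝ P^(1/4), so T scales by (147)^(1/4) = 3.48.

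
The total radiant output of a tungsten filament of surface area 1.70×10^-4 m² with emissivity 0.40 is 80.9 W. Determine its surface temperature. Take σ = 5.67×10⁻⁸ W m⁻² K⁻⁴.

From P = εσAT⁴, T = (P / εσA)^(1/4) = (80.9 / (0.40 × 5.67×10⁻⁸ × 1.70×10^-4))^(1/4).
T = (2.10×10^13)^(1/4) = 2140 K.

T ≈ 2140 K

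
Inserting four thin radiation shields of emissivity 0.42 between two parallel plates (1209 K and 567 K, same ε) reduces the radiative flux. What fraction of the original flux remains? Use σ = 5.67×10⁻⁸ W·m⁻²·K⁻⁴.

With N identical shields there are N+1 = 5 gaps in series, each with the same radiative resistance, so the flux falls to 1/(N+1) of its unshielded value.

ratio ≈ 0.200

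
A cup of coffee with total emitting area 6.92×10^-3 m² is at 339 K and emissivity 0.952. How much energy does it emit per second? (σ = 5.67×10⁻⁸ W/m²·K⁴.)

P = εσAT⁴ = 0.952 × 5.67×10⁻⁸ × 6.92×10^-3 × (339)⁴ = 0.952 × 5.67×10⁻⁸ × 6.92×10^-3 × 1.32×10^10.
P = 4.93 W.

P ≈ 4.93 W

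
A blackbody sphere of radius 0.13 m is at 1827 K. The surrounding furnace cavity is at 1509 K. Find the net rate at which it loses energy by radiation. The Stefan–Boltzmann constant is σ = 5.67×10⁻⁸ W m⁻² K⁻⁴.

Q ≈ 71700 W

A = 4πr² = 4π × (0.13)² = 0.212 m².
Q = σA(T⁴ − T_s⁴). T⁴ − T_s⁴ = (1827)⁴ − (1509)⁴ = 1.11×10^13 − 5.19×10^12 = 5.96×10^12 K⁴.
Q = 5.67×10⁻⁸ × 0.212 × 5.96×10^12 = 71700 W.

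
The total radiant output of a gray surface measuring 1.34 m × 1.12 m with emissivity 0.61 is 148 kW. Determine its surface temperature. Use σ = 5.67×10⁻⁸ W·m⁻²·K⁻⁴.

T ≈ 1300 K

A = 1.34 × 1.12 = 1.50 m².
From P = εσAT⁴, T = (P / εσA)^(1/4) = (1.48×10^5 / (0.61 × 5.67×10⁻⁸ × 1.50))^(1/4).
T = (2.85×10^12)^(1/4) = 1300 K.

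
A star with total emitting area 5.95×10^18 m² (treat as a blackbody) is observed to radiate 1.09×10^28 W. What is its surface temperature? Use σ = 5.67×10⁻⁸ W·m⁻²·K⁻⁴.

T ≈ 13400 K

From P = σAT⁴, T = (P / σA)^(1/4) = (1.09×10^28 / (5.67×10⁻⁸ × 5.95×10^18))^(1/4).
T = (3.23×10^16)^(1/4) = 13400 K.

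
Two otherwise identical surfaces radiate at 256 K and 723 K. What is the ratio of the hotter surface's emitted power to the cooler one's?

ratio ≈ 63.6

P ∝ T⁴, so the ratio is (723/256)⁴ = (2.824)⁴ = 63.6.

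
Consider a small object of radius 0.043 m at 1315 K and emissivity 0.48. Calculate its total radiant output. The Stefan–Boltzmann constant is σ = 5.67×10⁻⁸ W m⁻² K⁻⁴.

P ≈ 1890 W

A = 4πr² = 4π × (0.043)² = 0.0232 m².
Stefan–Boltzmann: P = εσAT⁴ = 0.48 × 5.67×10⁻⁸ × 0.0232 × (1315)⁴ = 0.48 × 5.67×10⁻⁸ × 0.0232 × 2.99×10^12.
P = 1890 W.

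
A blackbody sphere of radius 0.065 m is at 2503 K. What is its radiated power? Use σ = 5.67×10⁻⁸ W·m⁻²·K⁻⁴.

A = 4πr² = 4π × (0.065)² = 0.0531 m².
P = σAT⁴ = 5.67×10⁻⁸ × 0.0531 × (2503)⁴ = 5.67×10⁻⁸ × 0.0531 × 3.93×10^13.
P = 1.18×10^5 W.

P ≈ 1.18×10^5 W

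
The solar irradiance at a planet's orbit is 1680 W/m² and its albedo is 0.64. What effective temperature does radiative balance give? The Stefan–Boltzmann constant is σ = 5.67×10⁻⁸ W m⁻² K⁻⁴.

T ≈ 227 K

Power absorbed = (1−a)S·πR²; power emitted = 4πR²σT⁴. Equating and cancelling πR²:
T = ((1−a)S / 4σ)^(1/4) = (605 / (4 × 5.67×10⁻⁸))^(1/4) = (2.67×10^9)^(1/4).
T = 227 K.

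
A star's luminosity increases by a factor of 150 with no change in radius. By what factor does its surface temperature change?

factor ≈ 3.50

P ∝ T⁴ ⇒ T ∝ P^(1/4), so T scales by (150)^(1/4) = 3.50.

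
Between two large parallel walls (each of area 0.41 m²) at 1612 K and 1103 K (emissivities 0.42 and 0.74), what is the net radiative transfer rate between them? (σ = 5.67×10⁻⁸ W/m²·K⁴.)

For two large parallel gray plates, q = σ(T₁⁴ − T₂⁴) / (1/ε₁ + 1/ε₂ − 1).
1/ε₁ + 1/ε₂ − 1 = 1/0.42 + 1/0.74 − 1 = 2.732.
T₁⁴ − T₂⁴ = 6.75×10^12 − 1.48×10^12 = 5.27×10^12 K⁴.
q = 5.67×10⁻⁸ × 5.27×10^12 / 2.732 = 1.09×10^5 W/m².
Q = q·A = 1.09×10^5 × 0.41 = 44900 W.

Q ≈ 44900 W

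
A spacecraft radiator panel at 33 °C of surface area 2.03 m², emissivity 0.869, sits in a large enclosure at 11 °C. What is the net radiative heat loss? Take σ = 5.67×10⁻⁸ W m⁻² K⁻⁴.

Q ≈ 226 W

Convert: 33 °C = 306 K; 11 °C = 284 K.
Q = εσA(T⁴ − T_s⁴). T⁴ − T_s⁴ = (306)⁴ − (284)⁴ = 8.77×10^9 − 6.51×10^9 = 2.26×10^9 K⁴.
Q = 0.869 × 5.67×10⁻⁸ × 2.03 × 2.26×10^9 = 226 W.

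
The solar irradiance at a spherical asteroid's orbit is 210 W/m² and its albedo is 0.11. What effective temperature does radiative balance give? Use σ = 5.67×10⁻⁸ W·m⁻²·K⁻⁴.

T ≈ 169 K

Power absorbed = (1−a)S·πR²; power emitted = 4πR²σT⁴. Equating and cancelling πR²:
T = ((1−a)S / 4σ)^(1/4) = (187 / (4 × 5.67×10⁻⁸))^(1/4) = (8.24×10^8)^(1/4).
T = 169 K.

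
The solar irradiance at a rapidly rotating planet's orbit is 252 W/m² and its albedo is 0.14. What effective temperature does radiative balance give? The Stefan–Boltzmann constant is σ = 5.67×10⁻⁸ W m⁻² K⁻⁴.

T ≈ 176 K

Power absorbed = (1−a)S·πR²; power emitted = 4πR²σT⁴. Equating and cancelling πR²:
T = ((1−a)S / 4σ)^(1/4) = (217 / (4 × 5.67×10⁻⁸))^(1/4) = (9.56×10^8)^(1/4).
T = 176 K.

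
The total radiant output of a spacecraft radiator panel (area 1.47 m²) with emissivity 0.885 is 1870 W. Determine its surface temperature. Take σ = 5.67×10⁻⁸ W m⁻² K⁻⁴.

From P = εσAT⁴, T = (P / εσA)^(1/4) = (1870 / (0.885 × 5.67×10⁻⁸ × 1.47))^(1/4).
T = (2.54×10^10)^(1/4) = 399 K.

T ≈ 399 K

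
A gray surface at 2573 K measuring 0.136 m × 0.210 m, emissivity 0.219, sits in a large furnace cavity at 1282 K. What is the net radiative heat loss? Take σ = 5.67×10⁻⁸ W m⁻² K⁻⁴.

Q ≈ 14600 W

A = 0.136 × 0.210 = 0.0286 m².
Q = εσA(T⁴ − T_s⁴). T⁴ − T_s⁴ = (2573)⁴ − (1282)⁴ = 4.38×10^13 − 2.70×10^12 = 4.11×10^13 K⁴.
Q = 0.219 × 5.67×10⁻⁸ × 0.0286 × 4.11×10^13 = 14600 W.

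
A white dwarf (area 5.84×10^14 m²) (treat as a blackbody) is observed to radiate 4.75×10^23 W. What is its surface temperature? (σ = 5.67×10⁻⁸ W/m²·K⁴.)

From P = σAT⁴, T = (P / σA)^(1/4) = (4.75×10^23 / (5.67×10⁻⁸ × 5.84×10^14))^(1/4).
T = (1.43×10^16)^(1/4) = 10900 K.

T ≈ 10900 K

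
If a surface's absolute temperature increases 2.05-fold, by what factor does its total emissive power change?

P ∝ T⁴, so the power scales as (2.05)⁴ = 17.7.

factor ≈ 17.7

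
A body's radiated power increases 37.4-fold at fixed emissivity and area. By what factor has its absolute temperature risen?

P ∝ T⁴ ⇒ T ∝ P^(1/4), so T scales by (37.4)^(1/4) = 2.47.

factor ≈ 2.47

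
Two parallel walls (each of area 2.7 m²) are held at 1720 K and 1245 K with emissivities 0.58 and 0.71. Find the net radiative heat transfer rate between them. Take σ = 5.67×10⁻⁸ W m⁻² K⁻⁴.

For two large parallel gray plates, q = σ(T₁⁴ − T₂⁴) / (1/ε₁ + 1/ε₂ − 1).
1/ε₁ + 1/ε₂ − 1 = 1/0.58 + 1/0.71 − 1 = 2.133.
T₁⁴ − T₂⁴ = 8.75×10^12 − 2.40×10^12 = 6.35×10^12 K⁴.
q = 5.67×10⁻⁸ × 6.35×10^12 / 2.133 = 1.69×10^5 W/m².
Q = q·A = 1.69×10^5 × 2.7 = 4.56×10^5 W.

Q ≈ 4.56×10^5 W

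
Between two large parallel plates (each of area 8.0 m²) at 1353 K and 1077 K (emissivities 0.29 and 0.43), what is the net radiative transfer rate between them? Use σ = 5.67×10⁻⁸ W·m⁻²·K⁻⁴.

For two large parallel gray plates, q = σ(T₁⁴ − T₂⁴) / (1/ε₁ + 1/ε₂ − 1).
1/ε₁ + 1/ε₂ − 1 = 1/0.29 + 1/0.43 − 1 = 4.774.
T₁⁴ − T₂⁴ = 3.35×10^12 − 1.35×10^12 = 2.01×10^12 K⁴.
q = 5.67×10⁻⁸ × 2.01×10^12 / 4.774 = 23800 W/m².
Q = q·A = 23800 × 8.0 = 1.91×10^5 W.

Q ≈ 1.91×10^5 W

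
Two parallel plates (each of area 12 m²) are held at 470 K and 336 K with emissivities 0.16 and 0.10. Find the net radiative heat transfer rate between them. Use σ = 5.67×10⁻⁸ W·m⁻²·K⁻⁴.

Q ≈ 1610 W

For two large parallel gray plates, q = σ(T₁⁴ − T₂⁴) / (1/ε₁ + 1/ε₂ − 1).
1/ε₁ + 1/ε₂ − 1 = 1/0.16 + 1/0.10 − 1 = 15.25.
T₁⁴ − T₂⁴ = 4.88×10^10 − 1.27×10^10 = 3.61×10^10 K⁴.
q = 5.67×10⁻⁸ × 3.61×10^10 / 15.25 = 134 W/m².
Q = q·A = 134 × 12 = 1610 W.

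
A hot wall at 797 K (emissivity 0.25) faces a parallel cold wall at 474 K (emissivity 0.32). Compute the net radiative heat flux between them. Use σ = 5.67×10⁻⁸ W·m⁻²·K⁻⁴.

For two large parallel gray plates, q = σ(T₁⁴ − T₂⁴) / (1/ε₁ + 1/ε₂ − 1).
1/ε₁ + 1/ε₂ − 1 = 1/0.25 + 1/0.32 − 1 = 6.125.
T₁⁴ − T₂⁴ = 4.03×10^11 − 5.05×10^10 = 3.53×10^11 K⁴.
q = 5.67×10⁻⁸ × 3.53×10^11 / 6.125 = 3270 W/m².

q ≈ 3270 W/m²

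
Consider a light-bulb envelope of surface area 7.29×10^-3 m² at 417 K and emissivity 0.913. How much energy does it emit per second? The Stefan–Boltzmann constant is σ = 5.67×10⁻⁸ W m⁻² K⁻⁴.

Stefan–Boltzmann: P = εσAT⁴ = 0.913 × 5.67×10⁻⁸ × 7.29×10^-3 × (417)⁴ = 0.913 × 5.67×10⁻⁸ × 7.29×10^-3 × 3.02×10^10.
P = 11.4 W.

P ≈ 11.4 W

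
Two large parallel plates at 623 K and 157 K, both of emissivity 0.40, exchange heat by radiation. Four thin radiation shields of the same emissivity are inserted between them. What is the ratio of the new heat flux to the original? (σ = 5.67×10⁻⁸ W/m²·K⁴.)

ratio ≈ 0.200

With N identical shields there are N+1 = 5 gaps in series, each with the same radiative resistance, so the flux falls to 1/(N+1) of its unshielded value.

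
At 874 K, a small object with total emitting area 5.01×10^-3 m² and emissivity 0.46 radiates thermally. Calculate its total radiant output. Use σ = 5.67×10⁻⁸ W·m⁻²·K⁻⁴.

P = εσAT⁴ = 0.46 × 5.67×10⁻⁸ × 5.01×10^-3 × (874)⁴ = 0.46 × 5.67×10⁻⁸ × 5.01×10^-3 × 5.84×10^11.
P = 76.2 W.

P ≈ 76.2 W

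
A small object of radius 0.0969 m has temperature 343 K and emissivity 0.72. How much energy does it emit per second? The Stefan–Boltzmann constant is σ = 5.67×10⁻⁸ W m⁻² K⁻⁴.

P ≈ 66.7 W

A = 4πr² = 4π × (0.0969)² = 0.118 m².
Stefan–Boltzmann: P = εσAT⁴ = 0.72 × 5.67×10⁻⁸ × 0.118 × (343)⁴ = 0.72 × 5.67×10⁻⁸ × 0.118 × 1.38×10^10.
P = 66.7 W.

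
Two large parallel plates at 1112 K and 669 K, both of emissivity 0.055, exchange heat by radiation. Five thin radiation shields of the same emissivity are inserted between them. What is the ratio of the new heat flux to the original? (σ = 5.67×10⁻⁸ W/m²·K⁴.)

ratio ≈ 0.167

With N identical shields there are N+1 = 6 gaps in series, each with the same radiative resistance, so the flux falls to 1/(N+1) of its unshielded value.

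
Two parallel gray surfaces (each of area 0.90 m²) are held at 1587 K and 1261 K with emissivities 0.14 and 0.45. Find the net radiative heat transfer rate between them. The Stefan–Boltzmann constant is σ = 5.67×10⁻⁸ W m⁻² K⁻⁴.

Q ≈ 23300 W

For two large parallel gray plates, q = σ(T₁⁴ − T₂⁴) / (1/ε₁ + 1/ε₂ − 1).
1/ε₁ + 1/ε₂ − 1 = 1/0.14 + 1/0.45 − 1 = 8.365.
T₁⁴ − T₂⁴ = 6.34×10^12 − 2.53×10^12 = 3.81×10^12 K⁴.
q = 5.67×10⁻⁸ × 3.81×10^12 / 8.365 = 25900 W/m².
Q = q·A = 25900 × 0.90 = 23300 W.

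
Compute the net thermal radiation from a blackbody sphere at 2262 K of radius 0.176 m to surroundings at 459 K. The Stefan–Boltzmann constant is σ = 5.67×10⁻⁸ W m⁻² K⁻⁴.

A = 4πr² = 4π × (0.176)² = 0.389 m².
Q = σA(T⁴ − T_s⁴). T⁴ − T_s⁴ = (2262)⁴ − (459)⁴ = 2.62×10^13 − 4.44×10^10 = 2.61×10^13 K⁴.
Q = 5.67×10⁻⁸ × 0.389 × 2.61×10^13 = 5.77×10^5 W.

Q ≈ 5.77×10^5 W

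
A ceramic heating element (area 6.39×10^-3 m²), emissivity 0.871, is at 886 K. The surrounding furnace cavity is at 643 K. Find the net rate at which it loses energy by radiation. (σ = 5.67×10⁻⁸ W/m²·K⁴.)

Q = εσA(T⁴ − T_s⁴). T⁴ − T_s⁴ = (886)⁴ − (643)⁴ = 6.16×10^11 − 1.71×10^11 = 4.45×10^11 K⁴.
Q = 0.871 × 5.67×10⁻⁸ × 6.39×10^-3 × 4.45×10^11 = 141 W.

Q ≈ 141 W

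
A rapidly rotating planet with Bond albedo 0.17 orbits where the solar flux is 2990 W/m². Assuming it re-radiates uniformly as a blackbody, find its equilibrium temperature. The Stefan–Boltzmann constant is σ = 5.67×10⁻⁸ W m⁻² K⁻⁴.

Power absorbed = (1−a)S·πR²; power emitted = 4πR²σT⁴. Equating and cancelling πR²:
T = ((1−a)S / 4σ)^(1/4) = (2480 / (4 × 5.67×10⁻⁸))^(1/4) = (1.09×10^10)^(1/4).
T = 323 K.

T ≈ 323 K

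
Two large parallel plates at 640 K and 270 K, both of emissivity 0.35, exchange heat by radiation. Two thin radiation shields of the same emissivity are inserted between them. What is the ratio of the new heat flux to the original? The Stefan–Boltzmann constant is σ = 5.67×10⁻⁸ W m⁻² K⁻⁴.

ratio ≈ 0.333

With N identical shields there are N+1 = 3 gaps in series, each with the same radiative resistance, so the flux falls to 1/(N+1) of its unshielded value.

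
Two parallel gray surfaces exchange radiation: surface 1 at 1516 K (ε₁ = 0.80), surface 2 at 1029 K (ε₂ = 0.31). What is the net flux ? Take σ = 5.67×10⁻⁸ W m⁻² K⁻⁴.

For two large parallel gray plates, q = σ(T₁⁴ − T₂⁴) / (1/ε₁ + 1/ε₂ − 1).
1/ε₁ + 1/ε₂ − 1 = 1/0.80 + 1/0.31 − 1 = 3.476.
T₁⁴ − T₂⁴ = 5.28×10^12 − 1.12×10^12 = 4.16×10^12 K⁴.
q = 5.67×10⁻⁸ × 4.16×10^12 / 3.476 = 67900 W/m².

q ≈ 67900 W/m²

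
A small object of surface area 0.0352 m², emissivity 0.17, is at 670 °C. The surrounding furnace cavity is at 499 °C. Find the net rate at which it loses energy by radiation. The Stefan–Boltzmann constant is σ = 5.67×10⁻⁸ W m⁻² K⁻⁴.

Q ≈ 148 W

Convert: 670 °C = 943 K; 499 °C = 772 K.
Q = εσA(T⁴ − T_s⁴). T⁴ − T_s⁴ = (943)⁴ − (772)⁴ = 7.91×10^11 − 3.55×10^11 = 4.36×10^11 K⁴.
Q = 0.17 × 5.67×10⁻⁸ × 0.0352 × 4.36×10^11 = 148 W.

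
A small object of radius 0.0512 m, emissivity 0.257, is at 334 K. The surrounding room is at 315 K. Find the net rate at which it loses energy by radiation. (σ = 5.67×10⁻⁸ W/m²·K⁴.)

A = 4πr² = 4π × (0.0512)² = 0.0329 m².
Q = εσA(T⁴ − T_s⁴). T⁴ − T_s⁴ = (334)⁴ − (315)⁴ = 1.24×10^10 − 9.85×10^9 = 2.60×10^9 K⁴.
Q = 0.257 × 5.67×10⁻⁸ × 0.0329 × 2.60×10^9 = 1.25 W.

Q ≈ 1.25 W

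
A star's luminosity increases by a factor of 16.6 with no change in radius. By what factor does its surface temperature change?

factor ≈ 2.02

P ∝ T⁴ ⇒ T ∝ P^(1/4), so T scales by (16.6)^(1/4) = 2.02.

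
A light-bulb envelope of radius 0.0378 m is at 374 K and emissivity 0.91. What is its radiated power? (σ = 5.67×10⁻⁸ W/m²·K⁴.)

A = 4πr² = 4π × (0.0378)² = 0.0180 m².
Stefan–Boltzmann: P = εσAT⁴ = 0.91 × 5.67×10⁻⁸ × 0.0180 × (374)⁴ = 0.91 × 5.67×10⁻⁸ × 0.0180 × 1.96×10^10.
P = 18.1 W.

P ≈ 18.1 W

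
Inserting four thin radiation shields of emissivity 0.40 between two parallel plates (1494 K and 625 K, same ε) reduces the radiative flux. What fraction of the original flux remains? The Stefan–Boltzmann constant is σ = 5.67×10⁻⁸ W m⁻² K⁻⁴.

ratio ≈ 0.200

With N identical shields there are N+1 = 5 gaps in series, each with the same radiative resistance, so the flux falls to 1/(N+1) of its unshielded value.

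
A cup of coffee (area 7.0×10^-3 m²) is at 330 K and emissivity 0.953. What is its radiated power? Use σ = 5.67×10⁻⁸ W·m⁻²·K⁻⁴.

P ≈ 4.49 W

Stefan–Boltzmann: P = εσAT⁴ = 0.953 × 5.67×10⁻⁸ × 7.00×10^-3 × (330)⁴ = 0.953 × 5.67×10⁻⁸ × 7.00×10^-3 × 1.19×10^10.
P = 4.49 W.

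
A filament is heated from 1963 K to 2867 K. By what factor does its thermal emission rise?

ratio ≈ 4.55

P ∝ T⁴, so the ratio is (2867/1963)⁴ = (1.461)⁴ = 4.55.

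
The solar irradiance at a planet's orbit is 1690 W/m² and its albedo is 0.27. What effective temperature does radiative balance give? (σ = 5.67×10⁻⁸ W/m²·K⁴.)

T ≈ 272 K

Power absorbed = (1−a)S·πR²; power emitted = 4πR²σT⁴. Equating and cancelling πR²:
T = ((1−a)S / 4σ)^(1/4) = (1230 / (4 × 5.67×10⁻⁸))^(1/4) = (5.44×10^9)^(1/4).
T = 272 K.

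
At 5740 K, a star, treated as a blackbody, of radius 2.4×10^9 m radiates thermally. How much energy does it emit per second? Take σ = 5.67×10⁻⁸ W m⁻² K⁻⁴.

P ≈ 4.46×10^27 W

A = 4πr² = 4π × (2.4×10^9)² = 7.24×10^19 m².
P = σAT⁴ = 5.67×10⁻⁸ × 7.24×10^19 × (5740)⁴ = 5.67×10⁻⁸ × 7.24×10^19 × 1.09×10^15.
P = 4.46×10^27 W.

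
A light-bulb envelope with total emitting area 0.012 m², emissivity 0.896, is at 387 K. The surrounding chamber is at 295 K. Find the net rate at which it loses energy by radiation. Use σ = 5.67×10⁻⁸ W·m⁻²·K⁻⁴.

Q ≈ 9.06 W

Q = εσA(T⁴ − T_s⁴). T⁴ − T_s⁴ = (387)⁴ − (295)⁴ = 2.24×10^10 − 7.57×10^9 = 1.49×10^10 K⁴.
Q = 0.896 × 5.67×10⁻⁸ × 0.0120 × 1.49×10^10 = 9.06 W.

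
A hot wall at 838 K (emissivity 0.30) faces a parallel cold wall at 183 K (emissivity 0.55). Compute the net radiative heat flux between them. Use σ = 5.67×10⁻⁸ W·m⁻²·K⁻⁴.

For two large parallel gray plates, q = σ(T₁⁴ − T₂⁴) / (1/ε₁ + 1/ε₂ − 1).
1/ε₁ + 1/ε₂ − 1 = 1/0.30 + 1/0.55 − 1 = 4.152.
T₁⁴ − T₂⁴ = 4.93×10^11 − 1.12×10^9 = 4.92×10^11 K⁴.
q = 5.67×10⁻⁸ × 4.92×10^11 / 4.152 = 6720 W/m².

q ≈ 6720 W/m²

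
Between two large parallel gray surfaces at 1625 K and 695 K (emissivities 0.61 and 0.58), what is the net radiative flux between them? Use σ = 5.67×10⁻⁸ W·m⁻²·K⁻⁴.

q ≈ 1.62×10^5 W/m²

For two large parallel gray plates, q = σ(T₁⁴ − T₂⁴) / (1/ε₁ + 1/ε₂ − 1).
1/ε₁ + 1/ε₂ − 1 = 1/0.61 + 1/0.58 − 1 = 2.363.
T₁⁴ − T₂⁴ = 6.97×10^12 − 2.33×10^11 = 6.74×10^12 K⁴.
q = 5.67×10⁻⁸ × 6.74×10^12 / 2.363 = 1.62×10^5 W/m².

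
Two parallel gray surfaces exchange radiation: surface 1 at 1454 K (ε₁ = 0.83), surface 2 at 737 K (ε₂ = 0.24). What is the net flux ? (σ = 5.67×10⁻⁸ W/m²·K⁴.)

q ≈ 54100 W/m²

For two large parallel gray plates, q = σ(T₁⁴ − T₂⁴) / (1/ε₁ + 1/ε₂ − 1).
1/ε₁ + 1/ε₂ − 1 = 1/0.83 + 1/0.24 − 1 = 4.371.
T₁⁴ − T₂⁴ = 4.47×10^12 − 2.95×10^11 = 4.17×10^12 K⁴.
q = 5.67×10⁻⁸ × 4.17×10^12 / 4.371 = 54100 W/m².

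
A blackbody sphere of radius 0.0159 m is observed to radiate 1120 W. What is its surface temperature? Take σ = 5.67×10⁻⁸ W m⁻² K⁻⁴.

A = 4πr² = 4π × (0.0159)² = 3.18×10^-3 m².
From P = σAT⁴, T = (P / σA)^(1/4) = (1120 / (5.67×10⁻⁸ × 3.18×10^-3))^(1/4).
T = (6.22×10^12)^(1/4) = 1580 K.

T ≈ 1580 K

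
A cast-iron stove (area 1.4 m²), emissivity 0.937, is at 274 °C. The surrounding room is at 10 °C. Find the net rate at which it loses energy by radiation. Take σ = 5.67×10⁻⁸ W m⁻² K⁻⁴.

Convert: 274 °C = 547 K; 10 °C = 283 K.
Q = εσA(T⁴ − T_s⁴). T⁴ − T_s⁴ = (547)⁴ − (283)⁴ = 8.95×10^10 − 6.41×10^9 = 8.31×10^10 K⁴.
Q = 0.937 × 5.67×10⁻⁸ × 1.40 × 8.31×10^10 = 6180 W.

Q ≈ 6180 W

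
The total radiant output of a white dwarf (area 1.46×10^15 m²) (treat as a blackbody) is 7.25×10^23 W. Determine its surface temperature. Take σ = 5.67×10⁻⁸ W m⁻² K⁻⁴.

From P = σAT⁴, T = (P / σA)^(1/4) = (7.25×10^23 / (5.67×10⁻⁸ × 1.46×10^15))^(1/4).
T = (8.76×10^15)^(1/4) = 9670 K.

T ≈ 9670 K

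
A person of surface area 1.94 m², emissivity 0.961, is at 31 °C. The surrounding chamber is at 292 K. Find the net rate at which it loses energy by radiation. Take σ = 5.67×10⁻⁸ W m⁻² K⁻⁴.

Convert: 31 °C = 304 K.
Q = εσA(T⁴ − T_s⁴). T⁴ − T_s⁴ = (304)⁴ − (292)⁴ = 8.54×10^9 − 7.27×10^9 = 1.27×10^9 K⁴.
Q = 0.961 × 5.67×10⁻⁸ × 1.94 × 1.27×10^9 = 134 W.

Q ≈ 134 W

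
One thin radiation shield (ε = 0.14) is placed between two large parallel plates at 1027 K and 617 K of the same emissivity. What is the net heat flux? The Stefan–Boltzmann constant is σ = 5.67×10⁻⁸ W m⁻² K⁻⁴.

Each of the 2 gaps contributes resistance (2/ε − 1) = 2/0.14 − 1 = 13.29; total = 26.57.
q = σ(T₁⁴ − T₂⁴) / 26.57 = 5.67×10⁻⁸ × 9.68×10^11 / 26.57 = 2060 W/m².

q ≈ 2060 W/m²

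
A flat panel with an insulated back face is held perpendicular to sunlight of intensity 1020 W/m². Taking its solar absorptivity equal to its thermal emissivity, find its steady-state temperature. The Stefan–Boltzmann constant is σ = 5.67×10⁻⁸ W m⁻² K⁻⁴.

Absorbed flux αS = emitted flux εσT⁴ (one radiating face); with α = ε, T = (S/σ)^(1/4).
T = (1020 / 5.67×10⁻⁸)^(1/4) = (1.80×10^10)^(1/4).
T = 366 K.

T ≈ 366 K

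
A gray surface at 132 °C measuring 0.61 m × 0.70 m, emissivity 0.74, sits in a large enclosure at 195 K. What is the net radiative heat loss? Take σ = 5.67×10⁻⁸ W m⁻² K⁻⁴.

Q ≈ 456 W

A = 0.61 × 0.70 = 0.427 m².
Convert: 132 °C = 405 K.
Q = εσA(T⁴ − T_s⁴). T⁴ − T_s⁴ = (405)⁴ − (195)⁴ = 2.69×10^10 − 1.45×10^9 = 2.55×10^10 K⁴.
Q = 0.74 × 5.67×10⁻⁸ × 0.427 × 2.55×10^10 = 456 W.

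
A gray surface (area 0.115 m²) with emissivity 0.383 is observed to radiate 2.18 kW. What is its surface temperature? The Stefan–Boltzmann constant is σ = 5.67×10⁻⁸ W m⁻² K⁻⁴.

T ≈ 967 K

From P = εσAT⁴, T = (P / εσA)^(1/4) = (2180 / (0.383 × 5.67×10⁻⁸ × 0.115))^(1/4).
T = (8.73×10^11)^(1/4) = 967 K.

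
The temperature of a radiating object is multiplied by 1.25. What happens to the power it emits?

P ∝ T⁴, so the power scales as (1.25)⁴ = 2.44.

factor ≈ 2.44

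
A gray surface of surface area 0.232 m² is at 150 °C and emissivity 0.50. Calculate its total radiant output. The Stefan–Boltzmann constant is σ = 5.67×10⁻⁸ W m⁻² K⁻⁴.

150 °C = 423 K.
P = εσAT⁴ = 0.50 × 5.67×10⁻⁸ × 0.232 × (423)⁴ = 0.50 × 5.67×10⁻⁸ × 0.232 × 3.20×10^10.
P = 211 W.

P ≈ 211 W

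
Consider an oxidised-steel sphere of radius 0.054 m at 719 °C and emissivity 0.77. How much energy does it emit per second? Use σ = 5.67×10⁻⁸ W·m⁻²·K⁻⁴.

A = 4πr² = 4π × (0.054)² = 0.0366 m².
719 °C = 992 K.
Stefan–Boltzmann: P = εσAT⁴ = 0.77 × 5.67×10⁻⁸ × 0.0366 × (992)⁴ = 0.77 × 5.67×10⁻⁸ × 0.0366 × 9.68×10^11.
P = 1550 W.

P ≈ 1550 W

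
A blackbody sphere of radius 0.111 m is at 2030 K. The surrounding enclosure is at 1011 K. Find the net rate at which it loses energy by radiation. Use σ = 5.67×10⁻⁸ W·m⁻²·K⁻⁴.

Q ≈ 1.40×10^5 W

A = 4πr² = 4π × (0.111)² = 0.155 m².
Q = σA(T⁴ − T_s⁴). T⁴ − T_s⁴ = (2030)⁴ − (1011)⁴ = 1.70×10^13 − 1.04×10^12 = 1.59×10^13 K⁴.
Q = 5.67×10⁻⁸ × 0.155 × 1.59×10^13 = 1.40×10^5 W.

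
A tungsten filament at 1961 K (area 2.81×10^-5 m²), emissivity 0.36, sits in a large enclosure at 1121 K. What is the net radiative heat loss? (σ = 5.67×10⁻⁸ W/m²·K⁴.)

Q = εσA(T⁴ − T_s⁴). T⁴ − T_s⁴ = (1961)⁴ − (1121)⁴ = 1.48×10^13 − 1.58×10^12 = 1.32×10^13 K⁴.
Q = 0.36 × 5.67×10⁻⁸ × 2.81×10^-5 × 1.32×10^13 = 7.58 W.

Q ≈ 7.58 W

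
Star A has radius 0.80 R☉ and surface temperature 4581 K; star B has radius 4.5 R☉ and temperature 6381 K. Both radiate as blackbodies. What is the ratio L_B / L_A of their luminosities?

L_B/L_A ≈ 119

L = 4πR²σT⁴ ∝ R²T⁴, so L_B/L_A = (4.5/0.80)² × (6381/4581)⁴ = 31.6 × 3.76 = 119.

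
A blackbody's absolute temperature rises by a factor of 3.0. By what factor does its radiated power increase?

P ∝ T⁴, so the power scales as (3.0)⁴ = 81.0.

factor ≈ 81.0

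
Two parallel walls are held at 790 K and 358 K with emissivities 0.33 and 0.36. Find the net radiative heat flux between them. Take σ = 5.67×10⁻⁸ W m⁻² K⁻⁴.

q ≈ 4400 W/m²

For two large parallel gray plates, q = σ(T₁⁴ − T₂⁴) / (1/ε₁ + 1/ε₂ − 1).
1/ε₁ + 1/ε₂ − 1 = 1/0.33 + 1/0.36 − 1 = 4.808.
T₁⁴ − T₂⁴ = 3.90×10^11 − 1.64×10^10 = 3.73×10^11 K⁴.
q = 5.67×10⁻⁸ × 3.73×10^11 / 4.808 = 4400 W/m².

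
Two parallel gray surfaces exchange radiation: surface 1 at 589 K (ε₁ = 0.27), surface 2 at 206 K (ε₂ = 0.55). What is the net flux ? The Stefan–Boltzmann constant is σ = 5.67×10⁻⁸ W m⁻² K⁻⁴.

q ≈ 1490 W/m²

For two large parallel gray plates, q = σ(T₁⁴ − T₂⁴) / (1/ε₁ + 1/ε₂ − 1).
1/ε₁ + 1/ε₂ − 1 = 1/0.27 + 1/0.55 − 1 = 4.522.
T₁⁴ − T₂⁴ = 1.20×10^11 − 1.80×10^9 = 1.19×10^11 K⁴.
q = 5.67×10⁻⁸ × 1.19×10^11 / 4.522 = 1490 W/m².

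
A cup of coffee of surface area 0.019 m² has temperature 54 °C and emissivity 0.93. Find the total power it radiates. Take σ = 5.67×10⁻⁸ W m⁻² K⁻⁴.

54 °C = 327 K.
Stefan–Boltzmann: P = εσAT⁴ = 0.93 × 5.67×10⁻⁸ × 0.0190 × (327)⁴ = 0.93 × 5.67×10⁻⁸ × 0.0190 × 1.14×10^10.
P = 11.5 W.

P ≈ 11.5 W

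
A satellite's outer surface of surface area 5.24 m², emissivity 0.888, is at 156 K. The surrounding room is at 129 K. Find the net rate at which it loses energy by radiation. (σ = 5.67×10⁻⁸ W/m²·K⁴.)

Q ≈ 83.2 W

Q = εσA(T⁴ − T_s⁴). T⁴ − T_s⁴ = (156)⁴ − (129)⁴ = 5.92×10^8 − 2.77×10^8 = 3.15×10^8 K⁴.
Q = 0.888 × 5.67×10⁻⁸ × 5.24 × 3.15×10^8 = 83.2 W.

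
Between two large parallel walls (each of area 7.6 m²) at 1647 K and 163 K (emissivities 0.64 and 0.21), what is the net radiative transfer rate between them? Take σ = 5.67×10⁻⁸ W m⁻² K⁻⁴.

For two large parallel gray plates, q = σ(T₁⁴ − T₂⁴) / (1/ε₁ + 1/ε₂ − 1).
1/ε₁ + 1/ε₂ − 1 = 1/0.64 + 1/0.21 − 1 = 5.324.
T₁⁴ − T₂⁴ = 7.36×10^12 − 7.06×10^8 = 7.36×10^12 K⁴.
q = 5.67×10⁻⁸ × 7.36×10^12 / 5.324 = 78400 W/m².
Q = q·A = 78400 × 7.6 = 5.95×10^5 W.

Q ≈ 5.95×10^5 W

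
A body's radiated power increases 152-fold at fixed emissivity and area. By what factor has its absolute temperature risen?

factor ≈ 3.51

P ∝ T⁴ ⇒ T ∝ P^(1/4), so T scales by (152)^(1/4) = 3.51.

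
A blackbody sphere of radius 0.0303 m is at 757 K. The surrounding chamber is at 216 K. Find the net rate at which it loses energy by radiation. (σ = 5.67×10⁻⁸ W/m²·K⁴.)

A = 4πr² = 4π × (0.0303)² = 0.0115 m².
Q = σA(T⁴ − T_s⁴). T⁴ − T_s⁴ = (757)⁴ − (216)⁴ = 3.28×10^11 − 2.18×10^9 = 3.26×10^11 K⁴.
Q = 5.67×10⁻⁸ × 0.0115 × 3.26×10^11 = 213 W.

Q ≈ 213 W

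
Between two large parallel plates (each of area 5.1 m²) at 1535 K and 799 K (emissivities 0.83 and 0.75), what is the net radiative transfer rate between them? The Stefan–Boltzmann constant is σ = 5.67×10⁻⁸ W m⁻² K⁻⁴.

For two large parallel gray plates, q = σ(T₁⁴ − T₂⁴) / (1/ε₁ + 1/ε₂ − 1).
1/ε₁ + 1/ε₂ − 1 = 1/0.83 + 1/0.75 − 1 = 1.538.
T₁⁴ − T₂⁴ = 5.55×10^12 − 4.08×10^11 = 5.14×10^12 K⁴.
q = 5.67×10⁻⁸ × 5.14×10^12 / 1.538 = 1.90×10^5 W/m².
Q = q·A = 1.90×10^5 × 5.1 = 9.67×10^5 W.

Q ≈ 9.67×10^5 W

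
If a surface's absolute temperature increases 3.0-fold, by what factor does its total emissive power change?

P ∝ T⁴, so the power scales as (3.0)⁴ = 81.0.

factor ≈ 81.0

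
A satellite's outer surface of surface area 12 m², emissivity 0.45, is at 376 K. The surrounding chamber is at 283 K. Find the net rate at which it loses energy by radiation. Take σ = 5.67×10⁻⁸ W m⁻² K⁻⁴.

Q ≈ 4160 W

Q = εσA(T⁴ − T_s⁴). T⁴ − T_s⁴ = (376)⁴ − (283)⁴ = 2.00×10^10 − 6.41×10^9 = 1.36×10^10 K⁴.
Q = 0.45 × 5.67×10⁻⁸ × 12.0 × 1.36×10^10 = 4160 W.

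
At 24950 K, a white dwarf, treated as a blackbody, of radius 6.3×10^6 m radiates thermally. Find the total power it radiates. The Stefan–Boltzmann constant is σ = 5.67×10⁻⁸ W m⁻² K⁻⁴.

P ≈ 1.10×10^25 W

A = 4πr² = 4π × (6.3×10^6)² = 4.99×10^14 m².
P = σAT⁴ = 5.67×10⁻⁸ × 4.99×10^14 × (24950)⁴ = 5.67×10⁻⁸ × 4.99×10^14 × 3.88×10^17.
P = 1.10×10^25 W.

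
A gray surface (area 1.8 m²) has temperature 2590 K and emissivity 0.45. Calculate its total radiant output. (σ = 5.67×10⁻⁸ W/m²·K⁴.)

Stefan–Boltzmann: P = εσAT⁴ = 0.45 × 5.67×10⁻⁸ × 1.80 × (2590)⁴ = 0.45 × 5.67×10⁻⁸ × 1.80 × 4.50×10^13.
P = 2.07×10^6 W.

P ≈ 2.07×10^6 W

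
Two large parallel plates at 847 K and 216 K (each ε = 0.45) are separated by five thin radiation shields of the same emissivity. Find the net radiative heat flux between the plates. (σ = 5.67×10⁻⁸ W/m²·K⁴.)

Each of the 6 gaps contributes resistance (2/ε − 1) = 2/0.45 − 1 = 3.444; total = 20.67.
q = σ(T₁⁴ − T₂⁴) / 20.67 = 5.67×10⁻⁸ × 5.12×10^11 / 20.67 = 1410 W/m².

q ≈ 1410 W/m²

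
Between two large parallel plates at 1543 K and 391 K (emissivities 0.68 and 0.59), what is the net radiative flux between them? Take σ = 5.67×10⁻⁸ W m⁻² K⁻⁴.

q ≈ 1.48×10^5 W/m²

For two large parallel gray plates, q = σ(T₁⁴ − T₂⁴) / (1/ε₁ + 1/ε₂ − 1).
1/ε₁ + 1/ε₂ − 1 = 1/0.68 + 1/0.59 − 1 = 2.166.
T₁⁴ − T₂⁴ = 5.67×10^12 − 2.34×10^10 = 5.65×10^12 K⁴.
q = 5.67×10⁻⁸ × 5.65×10^12 / 2.166 = 1.48×10^5 W/m².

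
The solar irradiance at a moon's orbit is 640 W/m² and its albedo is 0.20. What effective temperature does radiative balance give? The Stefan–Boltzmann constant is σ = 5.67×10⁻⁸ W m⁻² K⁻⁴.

Power absorbed = (1−a)S·πR²; power emitted = 4πR²σT⁴. Equating and cancelling πR²:
T = ((1−a)S / 4σ)^(1/4) = (512 / (4 × 5.67×10⁻⁸))^(1/4) = (2.26×10^9)^(1/4).
T = 218 K.

T ≈ 218 K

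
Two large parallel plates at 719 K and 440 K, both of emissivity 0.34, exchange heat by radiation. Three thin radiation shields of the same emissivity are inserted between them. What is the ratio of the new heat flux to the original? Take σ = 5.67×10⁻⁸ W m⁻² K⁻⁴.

ratio ≈ 0.250

With N identical shields there are N+1 = 4 gaps in series, each with the same radiative resistance, so the flux falls to 1/(N+1) of its unshielded value.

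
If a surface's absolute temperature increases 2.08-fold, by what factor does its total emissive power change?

P ∝ T⁴, so the power scales as (2.08)⁴ = 18.7.

factor ≈ 18.7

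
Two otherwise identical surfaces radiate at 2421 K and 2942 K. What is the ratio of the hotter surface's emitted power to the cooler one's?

P ∝ T⁴, so the ratio is (2942/2421)⁴ = (1.215)⁴ = 2.18.

ratio ≈ 2.18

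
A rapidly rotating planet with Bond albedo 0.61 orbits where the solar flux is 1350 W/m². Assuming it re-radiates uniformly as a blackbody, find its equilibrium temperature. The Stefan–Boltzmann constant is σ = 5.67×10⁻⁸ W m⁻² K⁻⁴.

T ≈ 220 K

Power absorbed = (1−a)S·πR²; power emitted = 4πR²σT⁴. Equating and cancelling πR²:
T = ((1−a)S / 4σ)^(1/4) = (526 / (4 × 5.67×10⁻⁸))^(1/4) = (2.32×10^9)^(1/4).
T = 220 K.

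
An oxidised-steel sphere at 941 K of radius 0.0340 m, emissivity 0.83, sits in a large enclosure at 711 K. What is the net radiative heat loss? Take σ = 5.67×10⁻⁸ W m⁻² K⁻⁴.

A = 4πr² = 4π × (0.0340)² = 0.0145 m².
Q = εσA(T⁴ − T_s⁴). T⁴ − T_s⁴ = (941)⁴ − (711)⁴ = 7.84×10^11 − 2.56×10^11 = 5.29×10^11 K⁴.
Q = 0.83 × 5.67×10⁻⁸ × 0.0145 × 5.29×10^11 = 361 W.

Q ≈ 361 W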